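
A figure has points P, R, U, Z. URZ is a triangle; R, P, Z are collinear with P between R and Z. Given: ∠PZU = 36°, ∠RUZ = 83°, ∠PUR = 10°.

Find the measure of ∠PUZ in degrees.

1. ∠RZU = 36°  [P on ray ZR]
2. ∠URZ = 61°  [△URZ]
3. ∠PRU = 61°  [P on ray RZ]
4. ∠RPU = 109°  [△URP]
5. ∠UPZ = 71°  [linear pair at P on RZ]
6. ∠PUZ = 73°  [△UPZ]

∠PUZ = 73°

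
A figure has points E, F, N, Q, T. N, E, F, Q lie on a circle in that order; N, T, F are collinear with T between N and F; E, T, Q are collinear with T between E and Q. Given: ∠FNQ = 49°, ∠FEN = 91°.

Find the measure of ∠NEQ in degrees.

1. ∠FQN = 89°  [cyclic NEFQ, opposite ∠E+∠Q]
2. ∠NFQ = 42°  [△NFQ]
3. ∠NEQ = 42°  [same arc NQ]

∠NEQ = 42°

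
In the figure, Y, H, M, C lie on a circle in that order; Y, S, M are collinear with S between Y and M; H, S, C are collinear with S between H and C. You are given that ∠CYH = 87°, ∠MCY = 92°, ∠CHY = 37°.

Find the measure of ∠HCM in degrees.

1. ∠HCY = 56°  [△YHC]
2. ∠MHY = 88°  [cyclic YHMC, opposite ∠H+∠C]
3. ∠HMY = 56°  [same arc YH]
4. ∠HYM = 36°  [△YHM]
5. ∠HCM = 36°  [same arc HM]

∠HCM = 36°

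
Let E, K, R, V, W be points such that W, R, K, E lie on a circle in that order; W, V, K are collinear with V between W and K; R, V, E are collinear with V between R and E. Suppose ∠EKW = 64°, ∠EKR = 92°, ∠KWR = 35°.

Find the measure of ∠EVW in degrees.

∠EVW = 99°

1. ∠KER = 35°  [same arc RK]
2. ∠EVK = 81°  [△KVE]
3. ∠EVW = 99°  [linear pair at V on WK]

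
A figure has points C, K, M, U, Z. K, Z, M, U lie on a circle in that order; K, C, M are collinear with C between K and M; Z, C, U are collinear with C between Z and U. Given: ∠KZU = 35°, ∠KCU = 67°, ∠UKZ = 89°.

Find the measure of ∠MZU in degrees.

1. ∠KUZ = 56°  [△KZU]
2. ∠MCZ = 67°  [vertical angles at C]
3. ∠KMZ = 56°  [same arc KZ]
4. ∠MZU = 57°  [△ZCM]

∠MZU = 57°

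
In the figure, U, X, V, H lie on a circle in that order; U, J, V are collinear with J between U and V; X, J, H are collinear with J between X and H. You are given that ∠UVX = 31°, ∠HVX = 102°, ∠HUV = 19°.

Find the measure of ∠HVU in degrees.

1. ∠UHX = 31°  [same arc UX]
2. ∠HUX = 78°  [cyclic UXVH, opposite ∠U+∠V]
3. ∠HXU = 71°  [△UXH]
4. ∠HVU = 71°  [same arc UH]

∠HVU = 71°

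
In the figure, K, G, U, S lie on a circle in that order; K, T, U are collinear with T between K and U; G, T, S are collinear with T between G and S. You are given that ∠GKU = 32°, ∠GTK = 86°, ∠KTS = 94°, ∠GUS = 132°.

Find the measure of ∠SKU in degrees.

1. ∠GSU = 32°  [same arc GU]
2. ∠SGU = 16°  [△GUS]
3. ∠SKU = 16°  [same arc US]

∠SKU = 16°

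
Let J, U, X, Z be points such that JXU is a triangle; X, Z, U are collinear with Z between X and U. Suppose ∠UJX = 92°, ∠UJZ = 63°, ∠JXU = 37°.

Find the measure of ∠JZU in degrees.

1. ∠JUX = 51°  [△JXU]
2. ∠JUZ = 51°  [Z on ray UX]
3. ∠JZU = 66°  [△JZU]

∠JZU = 66°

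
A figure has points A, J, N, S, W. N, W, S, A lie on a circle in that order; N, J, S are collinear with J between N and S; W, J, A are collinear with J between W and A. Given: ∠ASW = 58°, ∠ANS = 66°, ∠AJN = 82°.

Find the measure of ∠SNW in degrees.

1. ∠ANW = 122°  [cyclic NWSA, opposite ∠N+∠S]
2. ∠NAW = 32°  [△NJA]
3. ∠SJW = 82°  [vertical angles at J]
4. ∠AWN = 26°  [△NWA]
5. ∠NJW = 98°  [linear pair at J on NS]
6. ∠SNW = 56°  [△NJW]

∠SNW = 56°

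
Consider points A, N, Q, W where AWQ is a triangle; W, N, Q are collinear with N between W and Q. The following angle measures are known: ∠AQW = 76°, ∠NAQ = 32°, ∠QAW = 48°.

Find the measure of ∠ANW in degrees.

1. ∠AQN = 76°  [N on ray QW]
2. ∠ANQ = 72°  [△ANQ]
3. ∠ANW = 108°  [linear pair at N on WQ]

∠ANW = 108°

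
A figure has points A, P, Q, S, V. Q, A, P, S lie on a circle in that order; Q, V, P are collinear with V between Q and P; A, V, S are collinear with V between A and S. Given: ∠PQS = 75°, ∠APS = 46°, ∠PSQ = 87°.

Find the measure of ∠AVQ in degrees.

∠AVQ = 103°

1. ∠PAS = 75°  [same arc PS]
2. ∠QPS = 18°  [△QPS]
3. ∠ASP = 59°  [△APS]
4. ∠QAS = 18°  [same arc QS]
5. ∠AQP = 59°  [same arc AP]
6. ∠AVQ = 103°  [△QVA]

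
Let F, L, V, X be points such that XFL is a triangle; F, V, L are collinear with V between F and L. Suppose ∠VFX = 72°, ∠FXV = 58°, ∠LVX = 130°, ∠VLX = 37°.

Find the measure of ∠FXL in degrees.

1. ∠LFX = 72°  [V on ray FL]
2. ∠FLX = 37°  [V on ray LF]
3. ∠FXL = 71°  [△XFL]

∠FXL = 71°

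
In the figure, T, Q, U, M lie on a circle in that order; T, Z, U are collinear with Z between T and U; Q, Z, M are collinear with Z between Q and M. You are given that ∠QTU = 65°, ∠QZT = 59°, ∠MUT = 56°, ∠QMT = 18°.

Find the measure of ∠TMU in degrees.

∠TMU = 83°

1. ∠QUT = 18°  [same arc TQ]
2. ∠TQU = 97°  [△TQU]
3. ∠TMU = 83°  [cyclic TQUM, opposite ∠Q+∠M]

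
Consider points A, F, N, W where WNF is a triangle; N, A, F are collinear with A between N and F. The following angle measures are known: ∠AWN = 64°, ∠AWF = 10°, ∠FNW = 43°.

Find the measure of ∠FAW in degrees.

∠FAW = 107°

1. ∠ANW = 43°  [A on ray NF]
2. ∠NAW = 73°  [△WNA]
3. ∠FAW = 107°  [linear pair at A on NF]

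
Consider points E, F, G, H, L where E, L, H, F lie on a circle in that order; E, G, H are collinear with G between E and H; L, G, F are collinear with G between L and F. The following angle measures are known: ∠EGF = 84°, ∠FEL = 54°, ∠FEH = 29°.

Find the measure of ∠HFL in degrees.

∠HFL = 25°

1. ∠FHL = 126°  [cyclic ELHF, opposite ∠E+∠H]
2. ∠FLH = 29°  [same arc HF]
3. ∠HFL = 25°  [△LHF]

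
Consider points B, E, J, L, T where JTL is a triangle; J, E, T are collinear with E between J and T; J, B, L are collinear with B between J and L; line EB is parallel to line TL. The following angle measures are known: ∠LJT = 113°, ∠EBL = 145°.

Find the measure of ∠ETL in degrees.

∠ETL = 32°

1. ∠BJE = 113°  [E on JT, B on JL]
2. ∠EBJ = 35°  [linear pair at B on JL]
3. ∠BEJ = 32°  [△JEB]
4. ∠BET = 148°  [linear pair at E on JT]
5. ∠ETL = 32°  [EB∥TL, co-interior at T–E]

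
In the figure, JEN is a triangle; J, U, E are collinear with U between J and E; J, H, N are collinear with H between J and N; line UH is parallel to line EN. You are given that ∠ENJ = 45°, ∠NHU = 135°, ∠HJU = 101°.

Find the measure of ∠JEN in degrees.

1. ∠JHU = 45°  [UH∥EN, corresponding at H]
2. ∠HUJ = 34°  [△JUH]
3. ∠JEN = 34°  [UH∥EN, corresponding at U]

∠JEN = 34°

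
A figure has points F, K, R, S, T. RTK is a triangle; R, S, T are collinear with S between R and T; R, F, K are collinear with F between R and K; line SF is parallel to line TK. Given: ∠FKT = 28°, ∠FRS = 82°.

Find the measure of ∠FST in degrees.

1. ∠RKT = 28°  [F on ray KR]
2. ∠KRT = 82°  [S on RT, F on RK]
3. ∠KTR = 70°  [△RTK]
4. ∠FSR = 70°  [SF∥TK, corresponding at S]
5. ∠FST = 110°  [linear pair at S on RT]

∠FST = 110°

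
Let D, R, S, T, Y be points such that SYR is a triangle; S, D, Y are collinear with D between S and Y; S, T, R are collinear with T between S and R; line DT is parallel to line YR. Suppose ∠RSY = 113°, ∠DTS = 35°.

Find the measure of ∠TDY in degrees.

∠TDY = 148°

1. ∠DST = 113°  [D on SY, T on SR]
2. ∠SDT = 32°  [△SDT]
3. ∠TDY = 148°  [linear pair at D on SY]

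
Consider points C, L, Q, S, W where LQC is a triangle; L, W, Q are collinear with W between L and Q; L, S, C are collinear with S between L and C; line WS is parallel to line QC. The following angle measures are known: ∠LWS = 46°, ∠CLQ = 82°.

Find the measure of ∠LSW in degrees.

∠LSW = 52°

1. ∠CQL = 46°  [WS∥QC, corresponding at W]
2. ∠LCQ = 52°  [△LQC]
3. ∠LSW = 52°  [WS∥QC, corresponding at S]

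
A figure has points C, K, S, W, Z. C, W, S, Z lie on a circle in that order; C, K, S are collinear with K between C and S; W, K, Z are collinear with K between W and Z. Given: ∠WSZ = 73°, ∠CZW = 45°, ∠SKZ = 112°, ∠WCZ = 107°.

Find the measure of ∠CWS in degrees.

1. ∠CSW = 45°  [same arc CW]
2. ∠CWZ = 28°  [△CWZ]
3. ∠CKW = 112°  [vertical angles at K]
4. ∠SCW = 40°  [△CKW]
5. ∠CWS = 95°  [△CWS]

∠CWS = 95°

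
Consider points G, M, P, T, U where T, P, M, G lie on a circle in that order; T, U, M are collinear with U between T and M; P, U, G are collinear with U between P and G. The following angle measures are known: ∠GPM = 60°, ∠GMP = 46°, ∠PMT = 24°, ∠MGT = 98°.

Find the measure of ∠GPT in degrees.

1. ∠GTP = 134°  [cyclic TPMG, opposite ∠T+∠M]
2. ∠PGT = 24°  [same arc TP]
3. ∠GPT = 22°  [△TPG]

∠GPT = 22°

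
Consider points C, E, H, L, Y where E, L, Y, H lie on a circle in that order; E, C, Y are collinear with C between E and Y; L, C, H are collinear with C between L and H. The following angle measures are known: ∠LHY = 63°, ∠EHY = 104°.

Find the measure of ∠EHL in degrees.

1. ∠LEY = 63°  [same arc LY]
2. ∠ELY = 76°  [cyclic ELYH, opposite ∠L+∠H]
3. ∠EYL = 41°  [△ELY]
4. ∠EHL = 41°  [same arc EL]

∠EHL = 41°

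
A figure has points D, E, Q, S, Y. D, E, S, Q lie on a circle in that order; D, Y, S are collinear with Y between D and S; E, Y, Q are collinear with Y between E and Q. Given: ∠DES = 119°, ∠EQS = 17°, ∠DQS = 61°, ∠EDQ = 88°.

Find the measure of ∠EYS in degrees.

∠EYS = 65°

1. ∠EDS = 17°  [same arc ES]
2. ∠ESQ = 92°  [cyclic DESQ, opposite ∠D+∠S]
3. ∠DSE = 44°  [△DES]
4. ∠QES = 71°  [△ESQ]
5. ∠EYS = 65°  [△EYS]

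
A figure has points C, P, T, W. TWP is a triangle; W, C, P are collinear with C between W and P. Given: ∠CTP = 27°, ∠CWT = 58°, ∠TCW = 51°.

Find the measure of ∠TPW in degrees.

∠TPW = 24°

1. ∠PCT = 129°  [linear pair at C on WP]
2. ∠CPT = 24°  [△TCP]
3. ∠TPW = 24°  [C on ray PW]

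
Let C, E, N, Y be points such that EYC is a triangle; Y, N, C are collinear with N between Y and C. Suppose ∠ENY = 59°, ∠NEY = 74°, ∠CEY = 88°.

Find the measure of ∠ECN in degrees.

1. ∠EYN = 47°  [△EYN]
2. ∠CYE = 47°  [N on ray YC]
3. ∠ECY = 45°  [△EYC]
4. ∠ECN = 45°  [N on ray CY]

∠ECN = 45°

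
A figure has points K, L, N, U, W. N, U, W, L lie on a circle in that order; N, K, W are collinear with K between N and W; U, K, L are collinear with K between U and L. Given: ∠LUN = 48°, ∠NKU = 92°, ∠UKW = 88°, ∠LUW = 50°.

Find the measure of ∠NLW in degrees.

1. ∠LWN = 48°  [same arc NL]
2. ∠LNW = 50°  [same arc WL]
3. ∠NLW = 82°  [△NWL]

∠NLW = 82°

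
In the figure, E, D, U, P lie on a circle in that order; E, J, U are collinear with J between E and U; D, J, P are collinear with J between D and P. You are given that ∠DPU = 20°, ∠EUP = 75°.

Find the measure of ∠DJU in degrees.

1. ∠DEU = 20°  [same arc DU]
2. ∠EDP = 75°  [same arc EP]
3. ∠DJE = 85°  [△EJD]
4. ∠DJU = 95°  [linear pair at J on EU]

∠DJU = 95°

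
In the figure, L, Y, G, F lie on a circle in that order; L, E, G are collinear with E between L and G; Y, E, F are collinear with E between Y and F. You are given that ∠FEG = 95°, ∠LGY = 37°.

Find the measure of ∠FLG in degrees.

∠FLG = 58°

1. ∠FEL = 85°  [linear pair at E on LG]
2. ∠LFY = 37°  [same arc LY]
3. ∠FLG = 58°  [△LEF]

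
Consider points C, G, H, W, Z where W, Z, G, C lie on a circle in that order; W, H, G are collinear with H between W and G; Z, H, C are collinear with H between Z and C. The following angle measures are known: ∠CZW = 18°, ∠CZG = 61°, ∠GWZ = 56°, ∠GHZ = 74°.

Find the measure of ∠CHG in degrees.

1. ∠CGW = 18°  [same arc WC]
2. ∠GCZ = 56°  [same arc ZG]
3. ∠CHG = 106°  [△GHC]

∠CHG = 106°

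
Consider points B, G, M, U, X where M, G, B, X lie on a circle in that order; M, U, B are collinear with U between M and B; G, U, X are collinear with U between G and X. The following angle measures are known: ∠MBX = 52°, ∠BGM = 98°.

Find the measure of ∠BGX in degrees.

∠BGX = 46°

1. ∠BXM = 82°  [cyclic MGBX, opposite ∠G+∠X]
2. ∠BMX = 46°  [△MBX]
3. ∠BGX = 46°  [same arc BX]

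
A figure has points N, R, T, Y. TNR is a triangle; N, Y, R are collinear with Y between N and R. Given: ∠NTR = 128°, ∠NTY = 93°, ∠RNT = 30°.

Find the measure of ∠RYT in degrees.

∠RYT = 123°

1. ∠TNY = 30°  [Y on ray NR]
2. ∠NYT = 57°  [△TNY]
3. ∠RYT = 123°  [linear pair at Y on NR]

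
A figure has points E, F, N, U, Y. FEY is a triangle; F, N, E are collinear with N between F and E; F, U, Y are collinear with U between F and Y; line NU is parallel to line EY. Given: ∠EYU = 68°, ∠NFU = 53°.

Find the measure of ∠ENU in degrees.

1. ∠EYF = 68°  [U on ray YF]
2. ∠EFY = 53°  [N on FE, U on FY]
3. ∠FEY = 59°  [△FEY]
4. ∠FNU = 59°  [NU∥EY, corresponding at N]
5. ∠ENU = 121°  [linear pair at N on FE]

∠ENU = 121°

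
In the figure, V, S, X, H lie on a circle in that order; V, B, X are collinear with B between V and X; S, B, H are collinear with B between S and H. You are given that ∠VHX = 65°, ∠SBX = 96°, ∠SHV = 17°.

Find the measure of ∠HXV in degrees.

1. ∠HBV = 96°  [vertical angles at B]
2. ∠HVX = 67°  [△VBH]
3. ∠HXV = 48°  [△VXH]

∠HXV = 48°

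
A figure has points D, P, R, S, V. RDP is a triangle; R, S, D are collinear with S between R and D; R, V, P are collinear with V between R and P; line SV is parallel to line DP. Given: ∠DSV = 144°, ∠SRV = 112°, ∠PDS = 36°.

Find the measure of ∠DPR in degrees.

∠DPR = 32°

1. ∠RSV = 36°  [linear pair at S on RD]
2. ∠RVS = 32°  [△RSV]
3. ∠DPR = 32°  [SV∥DP, corresponding at V]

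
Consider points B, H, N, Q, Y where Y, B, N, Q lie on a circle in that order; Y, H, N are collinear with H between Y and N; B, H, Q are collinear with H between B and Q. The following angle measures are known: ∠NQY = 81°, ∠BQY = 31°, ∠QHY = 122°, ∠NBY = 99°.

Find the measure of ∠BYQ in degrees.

∠BYQ = 77°

1. ∠BNY = 31°  [same arc YB]
2. ∠BHN = 122°  [vertical angles at H]
3. ∠BYN = 50°  [△YBN]
4. ∠BHY = 58°  [linear pair at H on YN]
5. ∠QBY = 72°  [△YHB]
6. ∠BYQ = 77°  [△YBQ]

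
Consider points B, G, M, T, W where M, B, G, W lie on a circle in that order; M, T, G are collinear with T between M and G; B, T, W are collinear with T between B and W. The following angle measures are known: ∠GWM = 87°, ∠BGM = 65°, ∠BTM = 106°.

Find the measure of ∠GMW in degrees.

∠GMW = 41°

1. ∠BWM = 65°  [same arc MB]
2. ∠GTW = 106°  [vertical angles at T]
3. ∠MTW = 74°  [linear pair at T on MG]
4. ∠GMW = 41°  [△MTW]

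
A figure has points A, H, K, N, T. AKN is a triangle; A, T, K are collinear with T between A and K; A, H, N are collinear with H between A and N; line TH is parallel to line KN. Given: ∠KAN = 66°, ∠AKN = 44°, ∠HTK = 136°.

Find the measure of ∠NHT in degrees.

∠NHT = 110°

1. ∠ANK = 70°  [△AKN]
2. ∠AHT = 70°  [TH∥KN, corresponding at H]
3. ∠NHT = 110°  [linear pair at H on AN]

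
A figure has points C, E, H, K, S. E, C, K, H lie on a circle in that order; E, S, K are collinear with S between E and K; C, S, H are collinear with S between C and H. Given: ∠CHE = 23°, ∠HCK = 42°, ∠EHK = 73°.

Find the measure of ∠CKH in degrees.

1. ∠CKE = 23°  [same arc EC]
2. ∠ECK = 107°  [cyclic ECKH, opposite ∠C+∠H]
3. ∠CEK = 50°  [△ECK]
4. ∠CHK = 50°  [same arc CK]
5. ∠CKH = 88°  [△CKH]

∠CKH = 88°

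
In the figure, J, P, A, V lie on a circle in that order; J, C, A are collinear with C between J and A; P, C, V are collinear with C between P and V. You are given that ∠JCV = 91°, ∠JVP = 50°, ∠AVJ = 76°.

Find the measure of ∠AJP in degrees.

1. ∠JAP = 50°  [same arc JP]
2. ∠APJ = 104°  [cyclic JPAV, opposite ∠P+∠V]
3. ∠AJP = 26°  [△JPA]

∠AJP = 26°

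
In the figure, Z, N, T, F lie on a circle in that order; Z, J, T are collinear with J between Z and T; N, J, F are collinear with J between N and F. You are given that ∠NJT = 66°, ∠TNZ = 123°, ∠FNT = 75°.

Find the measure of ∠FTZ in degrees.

∠FTZ = 48°

1. ∠TFZ = 57°  [cyclic ZNTF, opposite ∠N+∠F]
2. ∠FZT = 75°  [same arc TF]
3. ∠FTZ = 48°  [△ZTF]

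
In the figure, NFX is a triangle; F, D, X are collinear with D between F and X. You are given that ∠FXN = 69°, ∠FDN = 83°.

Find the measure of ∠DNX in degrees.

1. ∠DXN = 69°  [D on ray XF]
2. ∠NDX = 97°  [linear pair at D on FX]
3. ∠DNX = 14°  [△NDX]

∠DNX = 14°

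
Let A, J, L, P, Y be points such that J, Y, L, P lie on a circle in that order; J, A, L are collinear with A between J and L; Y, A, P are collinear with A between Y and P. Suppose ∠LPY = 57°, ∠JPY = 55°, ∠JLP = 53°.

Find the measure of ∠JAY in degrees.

∠JAY = 70°

1. ∠LJY = 57°  [same arc YL]
2. ∠JYP = 53°  [same arc JP]
3. ∠JAY = 70°  [△JAY]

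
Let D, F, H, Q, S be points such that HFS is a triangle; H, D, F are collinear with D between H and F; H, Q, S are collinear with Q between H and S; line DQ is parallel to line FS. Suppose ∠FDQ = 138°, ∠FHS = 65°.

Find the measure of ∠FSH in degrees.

1. ∠HDQ = 42°  [linear pair at D on HF]
2. ∠DHQ = 65°  [D on HF, Q on HS]
3. ∠DQH = 73°  [△HDQ]
4. ∠FSH = 73°  [DQ∥FS, corresponding at Q]

∠FSH = 73°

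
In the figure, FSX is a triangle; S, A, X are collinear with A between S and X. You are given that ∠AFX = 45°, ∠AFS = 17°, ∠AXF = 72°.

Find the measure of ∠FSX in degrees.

1. ∠FAX = 63°  [△FAX]
2. ∠FAS = 117°  [linear pair at A on SX]
3. ∠ASF = 46°  [△FSA]
4. ∠FSX = 46°  [A on ray SX]

∠FSX = 46°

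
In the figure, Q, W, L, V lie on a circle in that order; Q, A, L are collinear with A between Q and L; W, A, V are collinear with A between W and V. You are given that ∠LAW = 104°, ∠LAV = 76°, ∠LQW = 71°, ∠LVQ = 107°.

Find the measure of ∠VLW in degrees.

1. ∠LVW = 71°  [same arc WL]
2. ∠LWQ = 73°  [cyclic QWLV, opposite ∠W+∠V]
3. ∠QLW = 36°  [△QWL]
4. ∠LWV = 40°  [△WAL]
5. ∠VLW = 69°  [△WLV]

∠VLW = 69°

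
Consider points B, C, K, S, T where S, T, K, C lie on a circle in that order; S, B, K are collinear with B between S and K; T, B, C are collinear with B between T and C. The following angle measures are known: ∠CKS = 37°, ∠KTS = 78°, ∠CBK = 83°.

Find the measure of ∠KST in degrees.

∠KST = 60°

1. ∠CTS = 37°  [same arc SC]
2. ∠SBT = 83°  [vertical angles at B]
3. ∠KST = 60°  [△SBT]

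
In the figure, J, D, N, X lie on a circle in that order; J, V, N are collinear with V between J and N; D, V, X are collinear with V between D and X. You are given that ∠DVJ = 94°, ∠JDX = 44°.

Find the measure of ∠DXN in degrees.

1. ∠NVX = 94°  [vertical angles at V]
2. ∠JNX = 44°  [same arc JX]
3. ∠DXN = 42°  [△NVX]

∠DXN = 42°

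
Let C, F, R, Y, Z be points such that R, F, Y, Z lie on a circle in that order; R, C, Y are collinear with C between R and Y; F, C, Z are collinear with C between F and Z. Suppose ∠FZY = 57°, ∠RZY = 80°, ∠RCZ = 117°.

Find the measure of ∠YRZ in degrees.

1. ∠FRY = 57°  [same arc FY]
2. ∠RFY = 100°  [cyclic RFYZ, opposite ∠F+∠Z]
3. ∠FCY = 117°  [vertical angles at C]
4. ∠FYR = 23°  [△RFY]
5. ∠YFZ = 40°  [△FCY]
6. ∠YRZ = 40°  [same arc YZ]

∠YRZ = 40°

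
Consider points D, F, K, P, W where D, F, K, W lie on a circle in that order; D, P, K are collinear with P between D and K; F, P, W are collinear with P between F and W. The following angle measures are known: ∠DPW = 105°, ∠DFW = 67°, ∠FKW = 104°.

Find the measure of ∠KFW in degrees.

1. ∠KPW = 75°  [linear pair at P on DK]
2. ∠DKW = 67°  [same arc DW]
3. ∠FWK = 38°  [△KPW]
4. ∠KFW = 38°  [△FKW]

∠KFW = 38°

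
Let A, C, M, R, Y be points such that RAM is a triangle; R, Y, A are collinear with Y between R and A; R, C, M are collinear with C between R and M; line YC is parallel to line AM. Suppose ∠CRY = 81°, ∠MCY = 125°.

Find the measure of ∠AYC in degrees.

∠AYC = 136°

1. ∠RCY = 55°  [linear pair at C on RM]
2. ∠CYR = 44°  [△RYC]
3. ∠AYC = 136°  [linear pair at Y on RA]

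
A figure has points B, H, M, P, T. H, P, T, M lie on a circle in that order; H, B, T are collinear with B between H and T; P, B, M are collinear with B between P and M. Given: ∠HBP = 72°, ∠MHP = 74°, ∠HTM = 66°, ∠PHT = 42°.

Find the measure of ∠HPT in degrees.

1. ∠HPM = 66°  [△HBP]
2. ∠HMP = 40°  [△HPM]
3. ∠HTP = 40°  [same arc HP]
4. ∠HPT = 98°  [△HPT]

∠HPT = 98°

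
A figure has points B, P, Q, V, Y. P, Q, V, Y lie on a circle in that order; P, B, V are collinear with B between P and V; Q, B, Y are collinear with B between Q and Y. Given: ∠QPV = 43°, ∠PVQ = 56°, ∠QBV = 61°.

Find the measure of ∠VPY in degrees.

∠VPY = 63°

1. ∠PYQ = 56°  [same arc PQ]
2. ∠PBY = 61°  [vertical angles at B]
3. ∠VPY = 63°  [△PBY]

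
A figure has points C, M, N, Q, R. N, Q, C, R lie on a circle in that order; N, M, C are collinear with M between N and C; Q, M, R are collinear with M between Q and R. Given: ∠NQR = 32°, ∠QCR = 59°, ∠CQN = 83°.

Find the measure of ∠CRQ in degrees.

1. ∠NCR = 32°  [same arc NR]
2. ∠CRN = 97°  [cyclic NQCR, opposite ∠Q+∠R]
3. ∠CNR = 51°  [△NCR]
4. ∠CQR = 51°  [same arc CR]
5. ∠CRQ = 70°  [△QCR]

∠CRQ = 70°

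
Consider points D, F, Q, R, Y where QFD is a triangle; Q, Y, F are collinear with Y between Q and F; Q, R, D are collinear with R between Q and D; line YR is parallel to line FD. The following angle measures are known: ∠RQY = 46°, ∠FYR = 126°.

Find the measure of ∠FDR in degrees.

1. ∠QYR = 54°  [linear pair at Y on QF]
2. ∠QRY = 80°  [△QYR]
3. ∠DRY = 100°  [linear pair at R on QD]
4. ∠FDR = 80°  [YR∥FD, co-interior at D–R]

∠FDR = 80°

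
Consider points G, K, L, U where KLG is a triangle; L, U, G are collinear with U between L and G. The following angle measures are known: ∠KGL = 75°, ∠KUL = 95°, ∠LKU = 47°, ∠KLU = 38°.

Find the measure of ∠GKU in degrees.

∠GKU = 20°

1. ∠KGU = 75°  [U on ray GL]
2. ∠GUK = 85°  [linear pair at U on LG]
3. ∠GKU = 20°  [△KUG]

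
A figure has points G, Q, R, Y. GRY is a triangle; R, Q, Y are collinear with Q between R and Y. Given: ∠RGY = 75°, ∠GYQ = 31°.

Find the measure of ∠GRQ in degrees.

1. ∠GYR = 31°  [Q on ray YR]
2. ∠GRY = 74°  [△GRY]
3. ∠GRQ = 74°  [Q on ray RY]

∠GRQ = 74°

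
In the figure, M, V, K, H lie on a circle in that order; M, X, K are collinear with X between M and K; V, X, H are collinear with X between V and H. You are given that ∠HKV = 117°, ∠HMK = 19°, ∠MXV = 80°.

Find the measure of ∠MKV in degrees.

∠MKV = 61°

1. ∠HVK = 19°  [same arc KH]
2. ∠KXV = 100°  [linear pair at X on MK]
3. ∠MKV = 61°  [△VXK]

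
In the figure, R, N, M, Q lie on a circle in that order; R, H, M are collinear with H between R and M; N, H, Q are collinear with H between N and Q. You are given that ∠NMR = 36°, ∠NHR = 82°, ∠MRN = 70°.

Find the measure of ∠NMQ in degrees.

1. ∠MHN = 98°  [linear pair at H on RM]
2. ∠MQN = 70°  [same arc NM]
3. ∠MNQ = 46°  [△NHM]
4. ∠NMQ = 64°  [△NMQ]

∠NMQ = 64°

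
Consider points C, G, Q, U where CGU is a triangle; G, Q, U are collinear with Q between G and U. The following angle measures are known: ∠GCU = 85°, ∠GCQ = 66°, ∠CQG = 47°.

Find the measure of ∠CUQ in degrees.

∠CUQ = 28°

1. ∠CGQ = 67°  [△CGQ]
2. ∠CGU = 67°  [Q on ray GU]
3. ∠CUG = 28°  [△CGU]
4. ∠CUQ = 28°  [Q on ray UG]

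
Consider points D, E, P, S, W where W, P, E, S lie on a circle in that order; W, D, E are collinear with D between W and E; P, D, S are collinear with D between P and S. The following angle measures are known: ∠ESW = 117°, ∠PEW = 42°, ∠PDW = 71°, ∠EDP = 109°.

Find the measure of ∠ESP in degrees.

∠ESP = 75°

1. ∠EPW = 63°  [cyclic WPES, opposite ∠P+∠S]
2. ∠EWP = 75°  [△WPE]
3. ∠ESP = 75°  [same arc PE]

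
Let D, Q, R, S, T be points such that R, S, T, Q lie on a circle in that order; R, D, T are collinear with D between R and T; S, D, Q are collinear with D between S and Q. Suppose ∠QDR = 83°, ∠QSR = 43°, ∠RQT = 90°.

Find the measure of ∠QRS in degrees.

1. ∠QTR = 43°  [same arc RQ]
2. ∠QRT = 47°  [△RTQ]
3. ∠RQS = 50°  [△RDQ]
4. ∠QRS = 87°  [△RSQ]

∠QRS = 87°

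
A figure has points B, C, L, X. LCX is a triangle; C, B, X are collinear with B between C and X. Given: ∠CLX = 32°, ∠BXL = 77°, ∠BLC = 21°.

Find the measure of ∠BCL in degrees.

∠BCL = 71°

1. ∠CXL = 77°  [B on ray XC]
2. ∠LCX = 71°  [△LCX]
3. ∠BCL = 71°  [B on ray CX]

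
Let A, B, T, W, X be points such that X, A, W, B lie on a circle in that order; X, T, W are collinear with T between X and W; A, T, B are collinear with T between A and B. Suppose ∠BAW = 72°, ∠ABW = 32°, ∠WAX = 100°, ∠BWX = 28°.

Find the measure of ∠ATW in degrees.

1. ∠AXW = 32°  [same arc AW]
2. ∠AWX = 48°  [△XAW]
3. ∠ATW = 60°  [△ATW]

∠ATW = 60°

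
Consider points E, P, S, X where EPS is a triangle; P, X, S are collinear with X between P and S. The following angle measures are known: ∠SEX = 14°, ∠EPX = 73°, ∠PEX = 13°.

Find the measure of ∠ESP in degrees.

1. ∠EXP = 94°  [△EPX]
2. ∠EXS = 86°  [linear pair at X on PS]
3. ∠ESX = 80°  [△EXS]
4. ∠ESP = 80°  [X on ray SP]

∠ESP = 80°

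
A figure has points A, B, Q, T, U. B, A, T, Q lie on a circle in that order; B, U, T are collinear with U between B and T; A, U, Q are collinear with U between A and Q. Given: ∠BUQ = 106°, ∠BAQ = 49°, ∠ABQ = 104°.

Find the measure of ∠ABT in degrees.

1. ∠AUT = 106°  [vertical angles at U]
2. ∠AUB = 74°  [linear pair at U on BT]
3. ∠ABT = 57°  [△BUA]

∠ABT = 57°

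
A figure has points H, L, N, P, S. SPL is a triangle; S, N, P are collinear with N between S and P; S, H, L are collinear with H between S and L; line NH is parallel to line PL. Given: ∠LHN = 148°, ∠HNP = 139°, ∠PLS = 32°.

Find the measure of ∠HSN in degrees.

1. ∠NHS = 32°  [linear pair at H on SL]
2. ∠HNS = 41°  [linear pair at N on SP]
3. ∠HSN = 107°  [△SNH]

∠HSN = 107°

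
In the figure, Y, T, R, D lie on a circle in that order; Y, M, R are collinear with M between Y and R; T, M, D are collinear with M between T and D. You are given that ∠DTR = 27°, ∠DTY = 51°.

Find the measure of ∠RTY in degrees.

∠RTY = 78°

1. ∠DYR = 27°  [same arc RD]
2. ∠DRY = 51°  [same arc YD]
3. ∠RDY = 102°  [△YRD]
4. ∠RTY = 78°  [cyclic YTRD, opposite ∠T+∠D]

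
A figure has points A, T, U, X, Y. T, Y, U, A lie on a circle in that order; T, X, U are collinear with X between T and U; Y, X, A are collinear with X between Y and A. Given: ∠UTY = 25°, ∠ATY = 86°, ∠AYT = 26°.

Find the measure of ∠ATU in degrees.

∠ATU = 61°

1. ∠UAY = 25°  [same arc YU]
2. ∠AUY = 94°  [cyclic TYUA, opposite ∠T+∠U]
3. ∠AYU = 61°  [△YUA]
4. ∠ATU = 61°  [same arc UA]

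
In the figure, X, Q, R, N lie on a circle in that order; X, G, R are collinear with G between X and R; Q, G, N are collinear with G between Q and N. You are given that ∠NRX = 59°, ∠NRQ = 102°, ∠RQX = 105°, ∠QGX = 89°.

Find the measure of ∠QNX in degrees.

1. ∠NQX = 59°  [same arc XN]
2. ∠NXQ = 78°  [cyclic XQRN, opposite ∠X+∠R]
3. ∠QNX = 43°  [△XQN]

∠QNX = 43°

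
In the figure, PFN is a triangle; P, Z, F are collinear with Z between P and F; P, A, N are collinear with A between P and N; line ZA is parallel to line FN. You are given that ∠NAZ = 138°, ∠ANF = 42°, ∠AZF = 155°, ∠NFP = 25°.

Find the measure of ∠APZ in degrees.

1. ∠PAZ = 42°  [linear pair at A on PN]
2. ∠AZP = 25°  [linear pair at Z on PF]
3. ∠APZ = 113°  [△PZA]

∠APZ = 113°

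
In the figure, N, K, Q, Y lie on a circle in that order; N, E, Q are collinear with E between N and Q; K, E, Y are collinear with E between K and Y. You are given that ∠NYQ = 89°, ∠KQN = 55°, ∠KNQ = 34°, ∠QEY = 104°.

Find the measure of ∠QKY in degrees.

∠QKY = 49°

1. ∠KYN = 55°  [same arc NK]
2. ∠NEY = 76°  [linear pair at E on NQ]
3. ∠QNY = 49°  [△NEY]
4. ∠QKY = 49°  [same arc QY]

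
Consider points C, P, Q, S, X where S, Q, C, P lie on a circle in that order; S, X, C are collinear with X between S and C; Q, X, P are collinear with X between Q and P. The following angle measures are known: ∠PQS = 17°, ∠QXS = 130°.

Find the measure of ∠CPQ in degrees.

1. ∠PCS = 17°  [same arc SP]
2. ∠CXP = 130°  [vertical angles at X]
3. ∠CPQ = 33°  [△CXP]

∠CPQ = 33°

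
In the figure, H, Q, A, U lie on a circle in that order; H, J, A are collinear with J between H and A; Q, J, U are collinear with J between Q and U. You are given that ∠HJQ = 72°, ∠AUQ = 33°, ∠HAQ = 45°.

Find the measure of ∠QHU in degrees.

1. ∠AHQ = 33°  [same arc QA]
2. ∠HUQ = 45°  [same arc HQ]
3. ∠HQU = 75°  [△HJQ]
4. ∠QHU = 60°  [△HQU]

∠QHU = 60°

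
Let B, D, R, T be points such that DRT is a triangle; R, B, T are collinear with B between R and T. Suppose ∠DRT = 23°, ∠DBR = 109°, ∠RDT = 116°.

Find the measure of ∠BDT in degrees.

1. ∠DTR = 41°  [△DRT]
2. ∠DBT = 71°  [linear pair at B on RT]
3. ∠BTD = 41°  [B on ray TR]
4. ∠BDT = 68°  [△DBT]

∠BDT = 68°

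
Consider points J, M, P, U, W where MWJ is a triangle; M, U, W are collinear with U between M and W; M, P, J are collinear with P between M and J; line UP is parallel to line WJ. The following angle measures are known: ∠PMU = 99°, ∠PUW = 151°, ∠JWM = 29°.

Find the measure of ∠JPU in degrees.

∠JPU = 128°

1. ∠MUP = 29°  [linear pair at U on MW]
2. ∠MPU = 52°  [△MUP]
3. ∠JPU = 128°  [linear pair at P on MJ]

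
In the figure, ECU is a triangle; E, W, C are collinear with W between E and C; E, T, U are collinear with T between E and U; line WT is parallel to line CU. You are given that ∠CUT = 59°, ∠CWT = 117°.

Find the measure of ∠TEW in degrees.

∠TEW = 58°

1. ∠CUE = 59°  [T on ray UE]
2. ∠EWT = 63°  [linear pair at W on EC]
3. ∠ETW = 59°  [WT∥CU, corresponding at T]
4. ∠TEW = 58°  [△EWT]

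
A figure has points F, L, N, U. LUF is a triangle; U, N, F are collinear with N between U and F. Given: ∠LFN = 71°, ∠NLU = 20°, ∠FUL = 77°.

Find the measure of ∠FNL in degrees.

1. ∠LUN = 77°  [N on ray UF]
2. ∠LNU = 83°  [△LUN]
3. ∠FNL = 97°  [linear pair at N on UF]

∠FNL = 97°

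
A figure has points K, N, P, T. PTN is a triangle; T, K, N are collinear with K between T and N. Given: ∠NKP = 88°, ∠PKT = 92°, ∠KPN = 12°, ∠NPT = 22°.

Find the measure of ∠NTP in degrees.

1. ∠KNP = 80°  [△PKN]
2. ∠PNT = 80°  [K on ray NT]
3. ∠NTP = 78°  [△PTN]

∠NTP = 78°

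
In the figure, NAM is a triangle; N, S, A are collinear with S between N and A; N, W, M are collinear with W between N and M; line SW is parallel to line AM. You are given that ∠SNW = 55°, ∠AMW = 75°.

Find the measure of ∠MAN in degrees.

1. ∠ANM = 55°  [S on NA, W on NM]
2. ∠AMN = 75°  [W on ray MN]
3. ∠MAN = 50°  [△NAM]

∠MAN = 50°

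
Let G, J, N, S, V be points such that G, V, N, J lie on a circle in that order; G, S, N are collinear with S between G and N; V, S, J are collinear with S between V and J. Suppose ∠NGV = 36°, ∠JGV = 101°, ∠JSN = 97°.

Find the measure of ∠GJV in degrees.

∠GJV = 32°

1. ∠GSV = 97°  [vertical angles at S]
2. ∠GVJ = 47°  [△GSV]
3. ∠GJV = 32°  [△GVJ]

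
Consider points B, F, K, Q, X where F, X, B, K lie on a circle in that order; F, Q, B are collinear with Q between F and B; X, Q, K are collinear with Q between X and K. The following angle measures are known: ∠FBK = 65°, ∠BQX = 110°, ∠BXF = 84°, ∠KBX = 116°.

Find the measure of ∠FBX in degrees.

∠FBX = 51°

1. ∠FXK = 65°  [same arc FK]
2. ∠KFX = 64°  [cyclic FXBK, opposite ∠F+∠B]
3. ∠FKX = 51°  [△FXK]
4. ∠FBX = 51°  [same arc FX]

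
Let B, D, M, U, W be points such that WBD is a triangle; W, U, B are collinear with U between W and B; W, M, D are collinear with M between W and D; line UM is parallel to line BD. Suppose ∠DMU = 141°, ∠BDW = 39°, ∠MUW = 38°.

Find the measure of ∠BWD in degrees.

∠BWD = 103°

1. ∠UMW = 39°  [linear pair at M on WD]
2. ∠MWU = 103°  [△WUM]
3. ∠BWD = 103°  [U on WB, M on WD]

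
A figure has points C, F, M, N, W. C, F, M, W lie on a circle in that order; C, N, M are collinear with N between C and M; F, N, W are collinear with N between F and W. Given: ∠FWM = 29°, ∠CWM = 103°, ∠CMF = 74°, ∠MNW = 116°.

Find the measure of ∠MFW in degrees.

1. ∠CMW = 35°  [△MNW]
2. ∠MCW = 42°  [△CMW]
3. ∠MFW = 42°  [same arc MW]

∠MFW = 42°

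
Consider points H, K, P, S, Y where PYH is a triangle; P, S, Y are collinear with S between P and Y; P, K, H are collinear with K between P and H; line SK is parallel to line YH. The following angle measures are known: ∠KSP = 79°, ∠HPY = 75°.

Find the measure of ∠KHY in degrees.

1. ∠HYP = 79°  [SK∥YH, corresponding at S]
2. ∠PHY = 26°  [△PYH]
3. ∠KHY = 26°  [K on ray HP]

∠KHY = 26°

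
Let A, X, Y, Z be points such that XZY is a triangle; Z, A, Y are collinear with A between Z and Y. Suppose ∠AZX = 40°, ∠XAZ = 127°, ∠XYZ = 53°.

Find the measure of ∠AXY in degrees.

∠AXY = 74°

1. ∠XAY = 53°  [linear pair at A on ZY]
2. ∠AYX = 53°  [A on ray YZ]
3. ∠AXY = 74°  [△XAY]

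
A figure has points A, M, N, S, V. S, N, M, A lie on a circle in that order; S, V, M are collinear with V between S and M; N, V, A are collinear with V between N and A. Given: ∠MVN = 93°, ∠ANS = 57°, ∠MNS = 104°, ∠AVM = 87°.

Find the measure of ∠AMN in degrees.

1. ∠NVS = 87°  [linear pair at V on SM]
2. ∠AMS = 57°  [same arc SA]
3. ∠MSN = 36°  [△SVN]
4. ∠NMS = 40°  [△SNM]
5. ∠MAN = 36°  [△MVA]
6. ∠ANM = 47°  [△NVM]
7. ∠AMN = 97°  [△NMA]

∠AMN = 97°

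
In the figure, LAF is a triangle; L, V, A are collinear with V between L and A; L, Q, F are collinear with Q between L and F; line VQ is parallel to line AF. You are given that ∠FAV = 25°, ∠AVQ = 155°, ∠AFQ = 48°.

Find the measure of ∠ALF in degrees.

∠ALF = 107°

1. ∠FAL = 25°  [V on ray AL]
2. ∠AFL = 48°  [Q on ray FL]
3. ∠ALF = 107°  [△LAF]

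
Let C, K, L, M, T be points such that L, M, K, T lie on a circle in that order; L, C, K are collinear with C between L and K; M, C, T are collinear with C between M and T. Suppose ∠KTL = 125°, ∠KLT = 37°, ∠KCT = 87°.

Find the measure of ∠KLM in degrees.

∠KLM = 75°

1. ∠LKT = 18°  [△LKT]
2. ∠LCM = 87°  [vertical angles at C]
3. ∠LMT = 18°  [same arc LT]
4. ∠KLM = 75°  [△LCM]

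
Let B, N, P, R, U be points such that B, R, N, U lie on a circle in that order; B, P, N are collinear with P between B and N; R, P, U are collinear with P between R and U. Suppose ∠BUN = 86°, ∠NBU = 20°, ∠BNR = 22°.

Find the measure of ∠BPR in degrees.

∠BPR = 42°

1. ∠BRN = 94°  [cyclic BRNU, opposite ∠R+∠U]
2. ∠BNU = 74°  [△BNU]
3. ∠NBR = 64°  [△BRN]
4. ∠BRU = 74°  [same arc BU]
5. ∠BPR = 42°  [△BPR]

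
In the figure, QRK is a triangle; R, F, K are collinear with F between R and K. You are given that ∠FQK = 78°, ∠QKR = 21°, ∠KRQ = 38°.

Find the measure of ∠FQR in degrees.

∠FQR = 43°

1. ∠FKQ = 21°  [F on ray KR]
2. ∠FRQ = 38°  [F on ray RK]
3. ∠KFQ = 81°  [△QFK]
4. ∠QFR = 99°  [linear pair at F on RK]
5. ∠FQR = 43°  [△QRF]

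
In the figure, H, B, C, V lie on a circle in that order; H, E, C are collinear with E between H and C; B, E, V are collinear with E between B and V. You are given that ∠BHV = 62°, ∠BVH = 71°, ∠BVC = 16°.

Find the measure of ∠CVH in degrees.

∠CVH = 87°

1. ∠BCV = 118°  [cyclic HBCV, opposite ∠H+∠C]
2. ∠HBV = 47°  [△HBV]
3. ∠CBV = 46°  [△BCV]
4. ∠HCV = 47°  [same arc HV]
5. ∠CHV = 46°  [same arc CV]
6. ∠CVH = 87°  [△HCV]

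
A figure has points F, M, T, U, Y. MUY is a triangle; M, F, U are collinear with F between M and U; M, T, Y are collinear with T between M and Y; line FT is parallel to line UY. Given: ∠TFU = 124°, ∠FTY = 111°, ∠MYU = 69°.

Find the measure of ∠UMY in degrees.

1. ∠MFT = 56°  [linear pair at F on MU]
2. ∠FTM = 69°  [linear pair at T on MY]
3. ∠FMT = 55°  [△MFT]
4. ∠UMY = 55°  [F on MU, T on MY]

∠UMY = 55°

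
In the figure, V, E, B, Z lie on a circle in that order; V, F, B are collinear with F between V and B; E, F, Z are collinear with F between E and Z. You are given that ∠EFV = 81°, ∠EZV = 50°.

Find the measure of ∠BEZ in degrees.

∠BEZ = 31°

1. ∠BFE = 99°  [linear pair at F on VB]
2. ∠EBV = 50°  [same arc VE]
3. ∠BEZ = 31°  [△EFB]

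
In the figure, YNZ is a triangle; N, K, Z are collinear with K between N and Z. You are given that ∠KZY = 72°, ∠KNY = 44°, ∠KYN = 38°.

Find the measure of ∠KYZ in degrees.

∠KYZ = 26°

1. ∠NKY = 98°  [△YNK]
2. ∠YKZ = 82°  [linear pair at K on NZ]
3. ∠KYZ = 26°  [△YKZ]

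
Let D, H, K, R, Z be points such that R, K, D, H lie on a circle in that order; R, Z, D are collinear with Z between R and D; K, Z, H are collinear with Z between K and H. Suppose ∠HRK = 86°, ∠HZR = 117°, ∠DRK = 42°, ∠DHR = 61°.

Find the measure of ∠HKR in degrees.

1. ∠DZK = 117°  [vertical angles at Z]
2. ∠KZR = 63°  [linear pair at Z on RD]
3. ∠HKR = 75°  [△RZK]

∠HKR = 75°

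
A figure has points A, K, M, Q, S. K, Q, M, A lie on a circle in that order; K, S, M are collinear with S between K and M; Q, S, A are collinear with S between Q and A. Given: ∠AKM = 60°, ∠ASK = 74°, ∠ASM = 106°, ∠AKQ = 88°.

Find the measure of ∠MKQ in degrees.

∠MKQ = 28°

1. ∠KAQ = 46°  [△KSA]
2. ∠KSQ = 106°  [vertical angles at S]
3. ∠AQK = 46°  [△KQA]
4. ∠MKQ = 28°  [△KSQ]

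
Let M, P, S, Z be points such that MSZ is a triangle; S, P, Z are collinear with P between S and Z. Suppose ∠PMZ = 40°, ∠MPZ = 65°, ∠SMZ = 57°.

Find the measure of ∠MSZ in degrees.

1. ∠MZP = 75°  [△MPZ]
2. ∠MZS = 75°  [P on ray ZS]
3. ∠MSZ = 48°  [△MSZ]

∠MSZ = 48°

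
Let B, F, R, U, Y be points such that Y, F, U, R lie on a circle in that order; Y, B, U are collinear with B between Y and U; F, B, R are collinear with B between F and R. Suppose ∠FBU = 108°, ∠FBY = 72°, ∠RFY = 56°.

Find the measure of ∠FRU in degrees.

∠FRU = 52°

1. ∠RBU = 72°  [vertical angles at B]
2. ∠RUY = 56°  [same arc YR]
3. ∠FRU = 52°  [△UBR]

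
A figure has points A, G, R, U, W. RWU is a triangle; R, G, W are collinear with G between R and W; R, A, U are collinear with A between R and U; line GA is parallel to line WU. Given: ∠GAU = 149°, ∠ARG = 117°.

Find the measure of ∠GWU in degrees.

∠GWU = 32°

1. ∠GAR = 31°  [linear pair at A on RU]
2. ∠AGR = 32°  [△RGA]
3. ∠AGW = 148°  [linear pair at G on RW]
4. ∠GWU = 32°  [GA∥WU, co-interior at W–G]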